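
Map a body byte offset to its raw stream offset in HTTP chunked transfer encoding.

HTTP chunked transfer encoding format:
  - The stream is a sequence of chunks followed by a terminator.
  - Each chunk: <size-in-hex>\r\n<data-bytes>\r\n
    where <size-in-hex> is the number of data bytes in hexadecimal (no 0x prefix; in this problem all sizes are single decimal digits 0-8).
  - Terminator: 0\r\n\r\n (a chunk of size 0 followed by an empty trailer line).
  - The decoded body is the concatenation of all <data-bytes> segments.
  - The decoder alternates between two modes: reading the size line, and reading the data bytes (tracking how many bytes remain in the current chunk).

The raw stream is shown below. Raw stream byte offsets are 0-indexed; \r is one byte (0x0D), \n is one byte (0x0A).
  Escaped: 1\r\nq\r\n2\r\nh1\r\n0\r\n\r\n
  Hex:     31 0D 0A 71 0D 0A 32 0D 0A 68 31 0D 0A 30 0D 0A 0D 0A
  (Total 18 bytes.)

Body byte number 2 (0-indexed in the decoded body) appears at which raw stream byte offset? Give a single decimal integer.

Answer: 10

Derivation:
Chunk 1: stream[0..1]='1' size=0x1=1, data at stream[3..4]='q' -> body[0..1], body so far='q'
Chunk 2: stream[6..7]='2' size=0x2=2, data at stream[9..11]='h1' -> body[1..3], body so far='qh1'
Chunk 3: stream[13..14]='0' size=0 (terminator). Final body='qh1' (3 bytes)
Body byte 2 at stream offset 10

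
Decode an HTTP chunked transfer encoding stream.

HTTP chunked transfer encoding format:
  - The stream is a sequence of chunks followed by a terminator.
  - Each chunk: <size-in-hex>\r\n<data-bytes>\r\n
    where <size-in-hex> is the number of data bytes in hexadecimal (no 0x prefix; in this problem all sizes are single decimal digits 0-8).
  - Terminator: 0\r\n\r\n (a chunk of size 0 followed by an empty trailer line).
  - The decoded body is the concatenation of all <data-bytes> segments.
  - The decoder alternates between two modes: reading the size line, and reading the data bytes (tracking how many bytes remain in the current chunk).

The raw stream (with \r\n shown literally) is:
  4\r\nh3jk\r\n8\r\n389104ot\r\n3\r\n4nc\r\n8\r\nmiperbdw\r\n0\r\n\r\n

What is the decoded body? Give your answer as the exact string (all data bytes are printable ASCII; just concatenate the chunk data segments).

Chunk 1: stream[0..1]='4' size=0x4=4, data at stream[3..7]='h3jk' -> body[0..4], body so far='h3jk'
Chunk 2: stream[9..10]='8' size=0x8=8, data at stream[12..20]='389104ot' -> body[4..12], body so far='h3jk389104ot'
Chunk 3: stream[22..23]='3' size=0x3=3, data at stream[25..28]='4nc' -> body[12..15], body so far='h3jk389104ot4nc'
Chunk 4: stream[30..31]='8' size=0x8=8, data at stream[33..41]='miperbdw' -> body[15..23], body so far='h3jk389104ot4ncmiperbdw'
Chunk 5: stream[43..44]='0' size=0 (terminator). Final body='h3jk389104ot4ncmiperbdw' (23 bytes)

Answer: h3jk389104ot4ncmiperbdw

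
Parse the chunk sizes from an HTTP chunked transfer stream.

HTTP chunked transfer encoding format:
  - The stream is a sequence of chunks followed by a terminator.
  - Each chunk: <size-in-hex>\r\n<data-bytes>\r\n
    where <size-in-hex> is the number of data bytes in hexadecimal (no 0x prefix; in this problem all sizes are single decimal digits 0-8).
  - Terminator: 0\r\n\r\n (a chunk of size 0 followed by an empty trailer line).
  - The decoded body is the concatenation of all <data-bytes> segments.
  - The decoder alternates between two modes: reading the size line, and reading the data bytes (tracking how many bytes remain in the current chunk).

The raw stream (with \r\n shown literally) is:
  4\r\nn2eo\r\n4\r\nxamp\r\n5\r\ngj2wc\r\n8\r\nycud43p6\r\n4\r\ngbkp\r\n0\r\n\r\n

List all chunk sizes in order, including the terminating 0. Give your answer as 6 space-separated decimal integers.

Chunk 1: stream[0..1]='4' size=0x4=4, data at stream[3..7]='n2eo' -> body[0..4], body so far='n2eo'
Chunk 2: stream[9..10]='4' size=0x4=4, data at stream[12..16]='xamp' -> body[4..8], body so far='n2eoxamp'
Chunk 3: stream[18..19]='5' size=0x5=5, data at stream[21..26]='gj2wc' -> body[8..13], body so far='n2eoxampgj2wc'
Chunk 4: stream[28..29]='8' size=0x8=8, data at stream[31..39]='ycud43p6' -> body[13..21], body so far='n2eoxampgj2wcycud43p6'
Chunk 5: stream[41..42]='4' size=0x4=4, data at stream[44..48]='gbkp' -> body[21..25], body so far='n2eoxampgj2wcycud43p6gbkp'
Chunk 6: stream[50..51]='0' size=0 (terminator). Final body='n2eoxampgj2wcycud43p6gbkp' (25 bytes)

Answer: 4 4 5 8 4 0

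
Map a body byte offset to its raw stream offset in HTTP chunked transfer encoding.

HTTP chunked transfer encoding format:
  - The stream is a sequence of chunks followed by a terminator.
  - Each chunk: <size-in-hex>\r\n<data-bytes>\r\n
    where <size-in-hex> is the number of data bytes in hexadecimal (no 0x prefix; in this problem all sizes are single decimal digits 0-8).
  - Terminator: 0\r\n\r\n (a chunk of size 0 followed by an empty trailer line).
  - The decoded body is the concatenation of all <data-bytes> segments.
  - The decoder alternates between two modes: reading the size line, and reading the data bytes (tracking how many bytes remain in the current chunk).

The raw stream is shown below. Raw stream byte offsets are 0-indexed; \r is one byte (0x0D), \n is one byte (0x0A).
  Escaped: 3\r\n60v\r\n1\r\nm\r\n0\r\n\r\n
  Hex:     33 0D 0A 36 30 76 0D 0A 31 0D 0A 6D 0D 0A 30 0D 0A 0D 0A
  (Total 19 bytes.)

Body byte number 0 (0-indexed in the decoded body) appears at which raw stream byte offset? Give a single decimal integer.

Chunk 1: stream[0..1]='3' size=0x3=3, data at stream[3..6]='60v' -> body[0..3], body so far='60v'
Chunk 2: stream[8..9]='1' size=0x1=1, data at stream[11..12]='m' -> body[3..4], body so far='60vm'
Chunk 3: stream[14..15]='0' size=0 (terminator). Final body='60vm' (4 bytes)
Body byte 0 at stream offset 3

Answer: 3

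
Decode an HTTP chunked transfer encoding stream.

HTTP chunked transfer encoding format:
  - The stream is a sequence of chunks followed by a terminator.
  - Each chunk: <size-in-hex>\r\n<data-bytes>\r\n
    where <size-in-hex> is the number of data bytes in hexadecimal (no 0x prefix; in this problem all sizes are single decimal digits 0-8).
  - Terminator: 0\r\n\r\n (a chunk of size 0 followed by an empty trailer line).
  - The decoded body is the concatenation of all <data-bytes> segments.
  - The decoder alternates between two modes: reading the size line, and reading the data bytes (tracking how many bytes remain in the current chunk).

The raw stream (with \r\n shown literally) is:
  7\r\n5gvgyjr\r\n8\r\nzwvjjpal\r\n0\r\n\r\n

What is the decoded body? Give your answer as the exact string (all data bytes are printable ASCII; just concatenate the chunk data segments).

Answer: 5gvgyjrzwvjjpal

Derivation:
Chunk 1: stream[0..1]='7' size=0x7=7, data at stream[3..10]='5gvgyjr' -> body[0..7], body so far='5gvgyjr'
Chunk 2: stream[12..13]='8' size=0x8=8, data at stream[15..23]='zwvjjpal' -> body[7..15], body so far='5gvgyjrzwvjjpal'
Chunk 3: stream[25..26]='0' size=0 (terminator). Final body='5gvgyjrzwvjjpal' (15 bytes)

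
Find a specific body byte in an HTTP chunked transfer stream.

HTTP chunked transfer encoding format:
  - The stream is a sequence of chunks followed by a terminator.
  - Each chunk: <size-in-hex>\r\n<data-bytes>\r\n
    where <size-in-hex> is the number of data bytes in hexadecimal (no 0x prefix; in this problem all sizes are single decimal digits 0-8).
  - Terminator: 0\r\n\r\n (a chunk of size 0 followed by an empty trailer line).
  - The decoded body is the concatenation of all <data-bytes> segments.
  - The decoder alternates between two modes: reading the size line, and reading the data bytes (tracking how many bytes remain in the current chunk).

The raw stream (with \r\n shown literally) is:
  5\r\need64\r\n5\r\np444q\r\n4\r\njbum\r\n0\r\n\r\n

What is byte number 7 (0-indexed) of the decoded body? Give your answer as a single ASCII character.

Chunk 1: stream[0..1]='5' size=0x5=5, data at stream[3..8]='eed64' -> body[0..5], body so far='eed64'
Chunk 2: stream[10..11]='5' size=0x5=5, data at stream[13..18]='p444q' -> body[5..10], body so far='eed64p444q'
Chunk 3: stream[20..21]='4' size=0x4=4, data at stream[23..27]='jbum' -> body[10..14], body so far='eed64p444qjbum'
Chunk 4: stream[29..30]='0' size=0 (terminator). Final body='eed64p444qjbum' (14 bytes)
Body byte 7 = '4'

Answer: 4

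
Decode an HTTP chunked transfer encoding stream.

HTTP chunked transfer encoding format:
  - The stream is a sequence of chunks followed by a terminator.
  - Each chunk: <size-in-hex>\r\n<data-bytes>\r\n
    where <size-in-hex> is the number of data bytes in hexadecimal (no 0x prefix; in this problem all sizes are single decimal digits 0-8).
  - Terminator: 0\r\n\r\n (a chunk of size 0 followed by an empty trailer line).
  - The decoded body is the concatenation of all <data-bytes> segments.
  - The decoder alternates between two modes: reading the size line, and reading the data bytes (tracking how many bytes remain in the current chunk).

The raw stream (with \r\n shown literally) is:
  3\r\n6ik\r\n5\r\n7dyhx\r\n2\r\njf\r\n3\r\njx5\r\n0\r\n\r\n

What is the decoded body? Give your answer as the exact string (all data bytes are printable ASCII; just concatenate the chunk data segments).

Chunk 1: stream[0..1]='3' size=0x3=3, data at stream[3..6]='6ik' -> body[0..3], body so far='6ik'
Chunk 2: stream[8..9]='5' size=0x5=5, data at stream[11..16]='7dyhx' -> body[3..8], body so far='6ik7dyhx'
Chunk 3: stream[18..19]='2' size=0x2=2, data at stream[21..23]='jf' -> body[8..10], body so far='6ik7dyhxjf'
Chunk 4: stream[25..26]='3' size=0x3=3, data at stream[28..31]='jx5' -> body[10..13], body so far='6ik7dyhxjfjx5'
Chunk 5: stream[33..34]='0' size=0 (terminator). Final body='6ik7dyhxjfjx5' (13 bytes)

Answer: 6ik7dyhxjfjx5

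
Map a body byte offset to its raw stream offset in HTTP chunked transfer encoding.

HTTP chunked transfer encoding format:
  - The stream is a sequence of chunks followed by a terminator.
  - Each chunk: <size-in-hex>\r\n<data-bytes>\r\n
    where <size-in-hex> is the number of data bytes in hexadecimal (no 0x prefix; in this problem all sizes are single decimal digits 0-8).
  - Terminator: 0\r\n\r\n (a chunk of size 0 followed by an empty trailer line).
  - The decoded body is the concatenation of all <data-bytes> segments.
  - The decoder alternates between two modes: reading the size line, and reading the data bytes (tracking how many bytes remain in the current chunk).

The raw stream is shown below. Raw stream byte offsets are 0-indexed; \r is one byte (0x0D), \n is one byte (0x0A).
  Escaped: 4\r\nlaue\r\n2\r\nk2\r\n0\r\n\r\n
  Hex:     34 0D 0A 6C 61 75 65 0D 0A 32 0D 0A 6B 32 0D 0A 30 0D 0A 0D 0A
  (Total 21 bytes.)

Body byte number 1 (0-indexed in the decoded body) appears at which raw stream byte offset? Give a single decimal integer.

Answer: 4

Derivation:
Chunk 1: stream[0..1]='4' size=0x4=4, data at stream[3..7]='laue' -> body[0..4], body so far='laue'
Chunk 2: stream[9..10]='2' size=0x2=2, data at stream[12..14]='k2' -> body[4..6], body so far='lauek2'
Chunk 3: stream[16..17]='0' size=0 (terminator). Final body='lauek2' (6 bytes)
Body byte 1 at stream offset 4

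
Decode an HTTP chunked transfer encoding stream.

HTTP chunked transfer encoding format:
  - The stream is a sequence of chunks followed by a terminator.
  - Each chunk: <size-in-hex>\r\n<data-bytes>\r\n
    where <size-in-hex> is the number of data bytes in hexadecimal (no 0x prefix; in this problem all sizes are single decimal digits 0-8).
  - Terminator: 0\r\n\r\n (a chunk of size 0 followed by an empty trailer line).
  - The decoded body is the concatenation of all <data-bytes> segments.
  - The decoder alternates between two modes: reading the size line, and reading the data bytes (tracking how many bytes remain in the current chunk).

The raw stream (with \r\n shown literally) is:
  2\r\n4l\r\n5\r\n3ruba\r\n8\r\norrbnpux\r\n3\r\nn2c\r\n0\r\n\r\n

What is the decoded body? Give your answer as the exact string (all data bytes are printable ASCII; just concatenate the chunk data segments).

Chunk 1: stream[0..1]='2' size=0x2=2, data at stream[3..5]='4l' -> body[0..2], body so far='4l'
Chunk 2: stream[7..8]='5' size=0x5=5, data at stream[10..15]='3ruba' -> body[2..7], body so far='4l3ruba'
Chunk 3: stream[17..18]='8' size=0x8=8, data at stream[20..28]='orrbnpux' -> body[7..15], body so far='4l3rubaorrbnpux'
Chunk 4: stream[30..31]='3' size=0x3=3, data at stream[33..36]='n2c' -> body[15..18], body so far='4l3rubaorrbnpuxn2c'
Chunk 5: stream[38..39]='0' size=0 (terminator). Final body='4l3rubaorrbnpuxn2c' (18 bytes)

Answer: 4l3rubaorrbnpuxn2c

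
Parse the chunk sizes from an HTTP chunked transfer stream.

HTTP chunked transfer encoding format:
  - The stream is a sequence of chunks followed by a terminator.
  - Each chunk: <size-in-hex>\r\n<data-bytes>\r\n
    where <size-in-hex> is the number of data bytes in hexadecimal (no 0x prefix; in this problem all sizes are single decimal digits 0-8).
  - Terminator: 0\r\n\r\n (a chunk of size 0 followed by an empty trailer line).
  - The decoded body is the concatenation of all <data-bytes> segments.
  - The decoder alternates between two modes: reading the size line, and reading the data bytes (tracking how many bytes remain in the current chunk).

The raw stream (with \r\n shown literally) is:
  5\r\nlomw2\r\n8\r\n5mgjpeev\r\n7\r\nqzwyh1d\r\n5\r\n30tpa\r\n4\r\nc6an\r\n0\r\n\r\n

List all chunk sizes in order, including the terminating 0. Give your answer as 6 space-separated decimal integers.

Chunk 1: stream[0..1]='5' size=0x5=5, data at stream[3..8]='lomw2' -> body[0..5], body so far='lomw2'
Chunk 2: stream[10..11]='8' size=0x8=8, data at stream[13..21]='5mgjpeev' -> body[5..13], body so far='lomw25mgjpeev'
Chunk 3: stream[23..24]='7' size=0x7=7, data at stream[26..33]='qzwyh1d' -> body[13..20], body so far='lomw25mgjpeevqzwyh1d'
Chunk 4: stream[35..36]='5' size=0x5=5, data at stream[38..43]='30tpa' -> body[20..25], body so far='lomw25mgjpeevqzwyh1d30tpa'
Chunk 5: stream[45..46]='4' size=0x4=4, data at stream[48..52]='c6an' -> body[25..29], body so far='lomw25mgjpeevqzwyh1d30tpac6an'
Chunk 6: stream[54..55]='0' size=0 (terminator). Final body='lomw25mgjpeevqzwyh1d30tpac6an' (29 bytes)

Answer: 5 8 7 5 4 0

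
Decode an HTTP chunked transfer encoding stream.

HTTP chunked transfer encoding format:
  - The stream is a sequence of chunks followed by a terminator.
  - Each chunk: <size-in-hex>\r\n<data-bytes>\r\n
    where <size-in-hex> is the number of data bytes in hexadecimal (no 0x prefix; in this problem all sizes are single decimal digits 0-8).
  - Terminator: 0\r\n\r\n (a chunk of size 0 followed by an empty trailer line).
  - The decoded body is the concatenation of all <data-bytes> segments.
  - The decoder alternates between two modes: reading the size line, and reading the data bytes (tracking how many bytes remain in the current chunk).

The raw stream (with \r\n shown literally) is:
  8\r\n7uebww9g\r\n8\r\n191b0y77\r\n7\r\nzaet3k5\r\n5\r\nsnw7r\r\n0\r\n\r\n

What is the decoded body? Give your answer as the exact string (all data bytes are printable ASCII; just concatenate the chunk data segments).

Chunk 1: stream[0..1]='8' size=0x8=8, data at stream[3..11]='7uebww9g' -> body[0..8], body so far='7uebww9g'
Chunk 2: stream[13..14]='8' size=0x8=8, data at stream[16..24]='191b0y77' -> body[8..16], body so far='7uebww9g191b0y77'
Chunk 3: stream[26..27]='7' size=0x7=7, data at stream[29..36]='zaet3k5' -> body[16..23], body so far='7uebww9g191b0y77zaet3k5'
Chunk 4: stream[38..39]='5' size=0x5=5, data at stream[41..46]='snw7r' -> body[23..28], body so far='7uebww9g191b0y77zaet3k5snw7r'
Chunk 5: stream[48..49]='0' size=0 (terminator). Final body='7uebww9g191b0y77zaet3k5snw7r' (28 bytes)

Answer: 7uebww9g191b0y77zaet3k5snw7r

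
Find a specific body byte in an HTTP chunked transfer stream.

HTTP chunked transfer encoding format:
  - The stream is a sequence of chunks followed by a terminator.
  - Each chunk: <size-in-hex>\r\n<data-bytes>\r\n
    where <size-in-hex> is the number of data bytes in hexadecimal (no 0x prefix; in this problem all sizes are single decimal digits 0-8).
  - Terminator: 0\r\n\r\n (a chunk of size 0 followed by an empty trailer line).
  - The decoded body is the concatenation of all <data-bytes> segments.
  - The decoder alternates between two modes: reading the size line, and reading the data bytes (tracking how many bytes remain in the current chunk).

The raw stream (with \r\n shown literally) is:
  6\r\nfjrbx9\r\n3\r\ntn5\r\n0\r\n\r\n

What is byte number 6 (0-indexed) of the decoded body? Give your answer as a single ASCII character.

Answer: t

Derivation:
Chunk 1: stream[0..1]='6' size=0x6=6, data at stream[3..9]='fjrbx9' -> body[0..6], body so far='fjrbx9'
Chunk 2: stream[11..12]='3' size=0x3=3, data at stream[14..17]='tn5' -> body[6..9], body so far='fjrbx9tn5'
Chunk 3: stream[19..20]='0' size=0 (terminator). Final body='fjrbx9tn5' (9 bytes)
Body byte 6 = 't'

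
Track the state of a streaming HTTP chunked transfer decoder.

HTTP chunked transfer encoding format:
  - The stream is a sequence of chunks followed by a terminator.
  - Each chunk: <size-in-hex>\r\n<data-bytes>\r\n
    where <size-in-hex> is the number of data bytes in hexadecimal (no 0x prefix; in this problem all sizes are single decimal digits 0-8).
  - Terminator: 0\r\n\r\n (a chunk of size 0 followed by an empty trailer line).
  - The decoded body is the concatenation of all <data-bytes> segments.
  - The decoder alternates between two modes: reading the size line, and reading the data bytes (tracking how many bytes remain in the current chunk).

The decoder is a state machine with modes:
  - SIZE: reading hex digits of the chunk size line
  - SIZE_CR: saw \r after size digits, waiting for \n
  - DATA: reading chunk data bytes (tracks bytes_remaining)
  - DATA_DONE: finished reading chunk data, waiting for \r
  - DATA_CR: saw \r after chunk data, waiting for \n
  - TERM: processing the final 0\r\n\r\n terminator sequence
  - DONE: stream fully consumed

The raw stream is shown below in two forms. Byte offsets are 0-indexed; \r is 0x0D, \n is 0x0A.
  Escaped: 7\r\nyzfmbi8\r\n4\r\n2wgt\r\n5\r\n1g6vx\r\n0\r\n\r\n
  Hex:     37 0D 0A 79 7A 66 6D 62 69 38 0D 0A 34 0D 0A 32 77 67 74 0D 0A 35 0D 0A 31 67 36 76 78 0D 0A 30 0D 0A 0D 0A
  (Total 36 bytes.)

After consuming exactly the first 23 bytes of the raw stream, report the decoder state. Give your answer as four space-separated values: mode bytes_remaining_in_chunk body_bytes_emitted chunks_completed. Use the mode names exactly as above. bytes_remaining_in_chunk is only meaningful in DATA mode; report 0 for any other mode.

Answer: SIZE_CR 0 11 2

Derivation:
Byte 0 = '7': mode=SIZE remaining=0 emitted=0 chunks_done=0
Byte 1 = 0x0D: mode=SIZE_CR remaining=0 emitted=0 chunks_done=0
Byte 2 = 0x0A: mode=DATA remaining=7 emitted=0 chunks_done=0
Byte 3 = 'y': mode=DATA remaining=6 emitted=1 chunks_done=0
Byte 4 = 'z': mode=DATA remaining=5 emitted=2 chunks_done=0
Byte 5 = 'f': mode=DATA remaining=4 emitted=3 chunks_done=0
Byte 6 = 'm': mode=DATA remaining=3 emitted=4 chunks_done=0
Byte 7 = 'b': mode=DATA remaining=2 emitted=5 chunks_done=0
Byte 8 = 'i': mode=DATA remaining=1 emitted=6 chunks_done=0
Byte 9 = '8': mode=DATA_DONE remaining=0 emitted=7 chunks_done=0
Byte 10 = 0x0D: mode=DATA_CR remaining=0 emitted=7 chunks_done=0
Byte 11 = 0x0A: mode=SIZE remaining=0 emitted=7 chunks_done=1
Byte 12 = '4': mode=SIZE remaining=0 emitted=7 chunks_done=1
Byte 13 = 0x0D: mode=SIZE_CR remaining=0 emitted=7 chunks_done=1
Byte 14 = 0x0A: mode=DATA remaining=4 emitted=7 chunks_done=1
Byte 15 = '2': mode=DATA remaining=3 emitted=8 chunks_done=1
Byte 16 = 'w': mode=DATA remaining=2 emitted=9 chunks_done=1
Byte 17 = 'g': mode=DATA remaining=1 emitted=10 chunks_done=1
Byte 18 = 't': mode=DATA_DONE remaining=0 emitted=11 chunks_done=1
Byte 19 = 0x0D: mode=DATA_CR remaining=0 emitted=11 chunks_done=1
Byte 20 = 0x0A: mode=SIZE remaining=0 emitted=11 chunks_done=2
Byte 21 = '5': mode=SIZE remaining=0 emitted=11 chunks_done=2
Byte 22 = 0x0D: mode=SIZE_CR remaining=0 emitted=11 chunks_done=2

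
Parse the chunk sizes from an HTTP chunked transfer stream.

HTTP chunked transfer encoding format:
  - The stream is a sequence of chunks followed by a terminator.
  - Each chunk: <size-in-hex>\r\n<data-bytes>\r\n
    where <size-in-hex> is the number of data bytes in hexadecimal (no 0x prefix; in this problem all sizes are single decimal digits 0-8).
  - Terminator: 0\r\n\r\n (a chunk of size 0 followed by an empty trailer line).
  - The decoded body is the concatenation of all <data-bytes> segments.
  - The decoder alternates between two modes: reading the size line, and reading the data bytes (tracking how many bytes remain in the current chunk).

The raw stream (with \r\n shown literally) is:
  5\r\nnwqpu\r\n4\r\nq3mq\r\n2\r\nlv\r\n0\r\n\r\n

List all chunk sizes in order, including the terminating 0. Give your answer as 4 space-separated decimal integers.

Chunk 1: stream[0..1]='5' size=0x5=5, data at stream[3..8]='nwqpu' -> body[0..5], body so far='nwqpu'
Chunk 2: stream[10..11]='4' size=0x4=4, data at stream[13..17]='q3mq' -> body[5..9], body so far='nwqpuq3mq'
Chunk 3: stream[19..20]='2' size=0x2=2, data at stream[22..24]='lv' -> body[9..11], body so far='nwqpuq3mqlv'
Chunk 4: stream[26..27]='0' size=0 (terminator). Final body='nwqpuq3mqlv' (11 bytes)

Answer: 5 4 2 0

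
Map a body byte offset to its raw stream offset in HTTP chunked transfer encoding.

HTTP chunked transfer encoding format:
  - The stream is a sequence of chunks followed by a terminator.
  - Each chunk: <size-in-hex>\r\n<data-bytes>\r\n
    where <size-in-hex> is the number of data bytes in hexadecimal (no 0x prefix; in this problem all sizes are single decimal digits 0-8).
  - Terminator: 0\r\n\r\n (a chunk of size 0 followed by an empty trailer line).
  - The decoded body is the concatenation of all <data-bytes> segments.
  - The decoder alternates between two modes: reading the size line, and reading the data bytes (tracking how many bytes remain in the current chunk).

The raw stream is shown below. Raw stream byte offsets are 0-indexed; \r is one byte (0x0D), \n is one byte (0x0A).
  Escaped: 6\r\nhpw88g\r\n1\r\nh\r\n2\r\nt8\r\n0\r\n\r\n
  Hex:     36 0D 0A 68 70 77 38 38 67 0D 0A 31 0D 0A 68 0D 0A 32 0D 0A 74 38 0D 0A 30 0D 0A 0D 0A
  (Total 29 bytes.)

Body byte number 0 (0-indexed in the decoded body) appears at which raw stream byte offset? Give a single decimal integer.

Chunk 1: stream[0..1]='6' size=0x6=6, data at stream[3..9]='hpw88g' -> body[0..6], body so far='hpw88g'
Chunk 2: stream[11..12]='1' size=0x1=1, data at stream[14..15]='h' -> body[6..7], body so far='hpw88gh'
Chunk 3: stream[17..18]='2' size=0x2=2, data at stream[20..22]='t8' -> body[7..9], body so far='hpw88ght8'
Chunk 4: stream[24..25]='0' size=0 (terminator). Final body='hpw88ght8' (9 bytes)
Body byte 0 at stream offset 3

Answer: 3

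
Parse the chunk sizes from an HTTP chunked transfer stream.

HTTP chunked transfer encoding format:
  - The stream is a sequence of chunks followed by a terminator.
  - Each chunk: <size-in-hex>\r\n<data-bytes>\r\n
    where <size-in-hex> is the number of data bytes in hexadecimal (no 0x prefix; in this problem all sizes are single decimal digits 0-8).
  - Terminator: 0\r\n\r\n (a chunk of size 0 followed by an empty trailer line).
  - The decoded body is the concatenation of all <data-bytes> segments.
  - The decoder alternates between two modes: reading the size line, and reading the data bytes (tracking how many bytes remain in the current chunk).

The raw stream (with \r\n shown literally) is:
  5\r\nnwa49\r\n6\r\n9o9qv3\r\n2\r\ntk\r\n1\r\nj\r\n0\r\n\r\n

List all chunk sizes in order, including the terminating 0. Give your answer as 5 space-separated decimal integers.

Answer: 5 6 2 1 0

Derivation:
Chunk 1: stream[0..1]='5' size=0x5=5, data at stream[3..8]='nwa49' -> body[0..5], body so far='nwa49'
Chunk 2: stream[10..11]='6' size=0x6=6, data at stream[13..19]='9o9qv3' -> body[5..11], body so far='nwa499o9qv3'
Chunk 3: stream[21..22]='2' size=0x2=2, data at stream[24..26]='tk' -> body[11..13], body so far='nwa499o9qv3tk'
Chunk 4: stream[28..29]='1' size=0x1=1, data at stream[31..32]='j' -> body[13..14], body so far='nwa499o9qv3tkj'
Chunk 5: stream[34..35]='0' size=0 (terminator). Final body='nwa499o9qv3tkj' (14 bytes)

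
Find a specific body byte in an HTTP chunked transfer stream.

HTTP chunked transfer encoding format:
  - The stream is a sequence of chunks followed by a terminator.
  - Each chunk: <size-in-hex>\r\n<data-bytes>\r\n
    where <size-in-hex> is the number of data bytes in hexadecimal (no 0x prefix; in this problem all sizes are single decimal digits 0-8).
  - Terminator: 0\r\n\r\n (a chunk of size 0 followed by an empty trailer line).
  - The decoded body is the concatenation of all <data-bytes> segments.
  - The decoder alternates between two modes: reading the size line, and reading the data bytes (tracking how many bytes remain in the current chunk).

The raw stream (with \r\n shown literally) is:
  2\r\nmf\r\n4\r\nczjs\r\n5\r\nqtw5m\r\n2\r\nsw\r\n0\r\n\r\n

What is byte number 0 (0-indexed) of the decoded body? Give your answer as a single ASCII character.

Answer: m

Derivation:
Chunk 1: stream[0..1]='2' size=0x2=2, data at stream[3..5]='mf' -> body[0..2], body so far='mf'
Chunk 2: stream[7..8]='4' size=0x4=4, data at stream[10..14]='czjs' -> body[2..6], body so far='mfczjs'
Chunk 3: stream[16..17]='5' size=0x5=5, data at stream[19..24]='qtw5m' -> body[6..11], body so far='mfczjsqtw5m'
Chunk 4: stream[26..27]='2' size=0x2=2, data at stream[29..31]='sw' -> body[11..13], body so far='mfczjsqtw5msw'
Chunk 5: stream[33..34]='0' size=0 (terminator). Final body='mfczjsqtw5msw' (13 bytes)
Body byte 0 = 'm'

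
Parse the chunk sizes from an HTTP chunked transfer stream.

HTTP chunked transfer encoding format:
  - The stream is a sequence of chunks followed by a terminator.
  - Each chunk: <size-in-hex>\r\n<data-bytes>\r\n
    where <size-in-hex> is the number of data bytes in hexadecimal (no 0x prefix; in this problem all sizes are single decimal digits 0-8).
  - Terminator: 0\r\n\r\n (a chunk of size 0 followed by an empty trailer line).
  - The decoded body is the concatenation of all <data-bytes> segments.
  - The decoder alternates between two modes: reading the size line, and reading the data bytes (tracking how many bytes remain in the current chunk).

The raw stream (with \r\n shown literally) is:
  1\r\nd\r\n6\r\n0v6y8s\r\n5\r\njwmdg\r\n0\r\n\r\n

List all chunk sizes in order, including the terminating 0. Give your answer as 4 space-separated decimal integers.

Chunk 1: stream[0..1]='1' size=0x1=1, data at stream[3..4]='d' -> body[0..1], body so far='d'
Chunk 2: stream[6..7]='6' size=0x6=6, data at stream[9..15]='0v6y8s' -> body[1..7], body so far='d0v6y8s'
Chunk 3: stream[17..18]='5' size=0x5=5, data at stream[20..25]='jwmdg' -> body[7..12], body so far='d0v6y8sjwmdg'
Chunk 4: stream[27..28]='0' size=0 (terminator). Final body='d0v6y8sjwmdg' (12 bytes)

Answer: 1 6 5 0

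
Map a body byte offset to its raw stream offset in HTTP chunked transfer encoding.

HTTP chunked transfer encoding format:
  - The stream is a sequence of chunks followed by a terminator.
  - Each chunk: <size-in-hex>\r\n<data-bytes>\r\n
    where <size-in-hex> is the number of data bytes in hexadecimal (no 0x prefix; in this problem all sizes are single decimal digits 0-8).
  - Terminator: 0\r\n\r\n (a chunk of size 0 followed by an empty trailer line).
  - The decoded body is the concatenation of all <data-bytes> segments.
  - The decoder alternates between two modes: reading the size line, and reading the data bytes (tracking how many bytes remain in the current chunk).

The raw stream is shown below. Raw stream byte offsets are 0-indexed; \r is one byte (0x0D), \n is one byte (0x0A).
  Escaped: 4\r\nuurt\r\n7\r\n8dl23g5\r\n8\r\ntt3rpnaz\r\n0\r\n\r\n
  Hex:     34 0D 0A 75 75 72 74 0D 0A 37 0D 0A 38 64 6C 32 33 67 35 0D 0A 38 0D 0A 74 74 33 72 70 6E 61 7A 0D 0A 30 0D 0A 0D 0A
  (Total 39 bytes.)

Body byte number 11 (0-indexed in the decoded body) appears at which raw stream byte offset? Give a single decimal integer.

Answer: 24

Derivation:
Chunk 1: stream[0..1]='4' size=0x4=4, data at stream[3..7]='uurt' -> body[0..4], body so far='uurt'
Chunk 2: stream[9..10]='7' size=0x7=7, data at stream[12..19]='8dl23g5' -> body[4..11], body so far='uurt8dl23g5'
Chunk 3: stream[21..22]='8' size=0x8=8, data at stream[24..32]='tt3rpnaz' -> body[11..19], body so far='uurt8dl23g5tt3rpnaz'
Chunk 4: stream[34..35]='0' size=0 (terminator). Final body='uurt8dl23g5tt3rpnaz' (19 bytes)
Body byte 11 at stream offset 24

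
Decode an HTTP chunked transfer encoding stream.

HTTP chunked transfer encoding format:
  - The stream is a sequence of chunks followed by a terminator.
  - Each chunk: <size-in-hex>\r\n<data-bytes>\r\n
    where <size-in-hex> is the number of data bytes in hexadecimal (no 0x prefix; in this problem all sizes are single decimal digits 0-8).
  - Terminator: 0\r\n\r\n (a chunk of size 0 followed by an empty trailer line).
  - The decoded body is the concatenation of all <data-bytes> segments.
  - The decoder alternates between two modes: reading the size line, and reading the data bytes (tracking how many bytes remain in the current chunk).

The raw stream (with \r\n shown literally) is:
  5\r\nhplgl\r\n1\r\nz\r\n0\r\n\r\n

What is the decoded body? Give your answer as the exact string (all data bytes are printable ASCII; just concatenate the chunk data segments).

Chunk 1: stream[0..1]='5' size=0x5=5, data at stream[3..8]='hplgl' -> body[0..5], body so far='hplgl'
Chunk 2: stream[10..11]='1' size=0x1=1, data at stream[13..14]='z' -> body[5..6], body so far='hplglz'
Chunk 3: stream[16..17]='0' size=0 (terminator). Final body='hplglz' (6 bytes)

Answer: hplglz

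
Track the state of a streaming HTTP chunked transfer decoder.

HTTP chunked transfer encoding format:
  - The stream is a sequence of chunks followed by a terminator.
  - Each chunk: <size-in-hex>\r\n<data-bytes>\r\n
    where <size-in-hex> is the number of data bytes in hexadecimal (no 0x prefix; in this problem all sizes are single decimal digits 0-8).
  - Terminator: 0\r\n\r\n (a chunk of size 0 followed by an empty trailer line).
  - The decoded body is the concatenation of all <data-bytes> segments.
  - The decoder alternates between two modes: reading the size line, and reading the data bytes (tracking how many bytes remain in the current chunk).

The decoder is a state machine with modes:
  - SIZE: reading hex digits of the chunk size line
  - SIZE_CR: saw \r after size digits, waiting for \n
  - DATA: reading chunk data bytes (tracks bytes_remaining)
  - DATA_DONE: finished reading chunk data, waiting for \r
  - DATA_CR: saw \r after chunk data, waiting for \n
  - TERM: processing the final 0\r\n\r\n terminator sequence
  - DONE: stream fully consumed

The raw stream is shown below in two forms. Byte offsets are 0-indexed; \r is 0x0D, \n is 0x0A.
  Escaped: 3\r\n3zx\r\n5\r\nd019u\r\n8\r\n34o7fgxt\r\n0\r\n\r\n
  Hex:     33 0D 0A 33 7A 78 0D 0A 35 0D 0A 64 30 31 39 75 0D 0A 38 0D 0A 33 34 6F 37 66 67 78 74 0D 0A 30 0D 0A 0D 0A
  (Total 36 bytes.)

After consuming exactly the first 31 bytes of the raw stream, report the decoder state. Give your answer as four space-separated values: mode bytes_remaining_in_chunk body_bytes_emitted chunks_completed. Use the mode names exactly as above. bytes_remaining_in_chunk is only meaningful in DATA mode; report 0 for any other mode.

Byte 0 = '3': mode=SIZE remaining=0 emitted=0 chunks_done=0
Byte 1 = 0x0D: mode=SIZE_CR remaining=0 emitted=0 chunks_done=0
Byte 2 = 0x0A: mode=DATA remaining=3 emitted=0 chunks_done=0
Byte 3 = '3': mode=DATA remaining=2 emitted=1 chunks_done=0
Byte 4 = 'z': mode=DATA remaining=1 emitted=2 chunks_done=0
Byte 5 = 'x': mode=DATA_DONE remaining=0 emitted=3 chunks_done=0
Byte 6 = 0x0D: mode=DATA_CR remaining=0 emitted=3 chunks_done=0
Byte 7 = 0x0A: mode=SIZE remaining=0 emitted=3 chunks_done=1
Byte 8 = '5': mode=SIZE remaining=0 emitted=3 chunks_done=1
Byte 9 = 0x0D: mode=SIZE_CR remaining=0 emitted=3 chunks_done=1
Byte 10 = 0x0A: mode=DATA remaining=5 emitted=3 chunks_done=1
Byte 11 = 'd': mode=DATA remaining=4 emitted=4 chunks_done=1
Byte 12 = '0': mode=DATA remaining=3 emitted=5 chunks_done=1
Byte 13 = '1': mode=DATA remaining=2 emitted=6 chunks_done=1
Byte 14 = '9': mode=DATA remaining=1 emitted=7 chunks_done=1
Byte 15 = 'u': mode=DATA_DONE remaining=0 emitted=8 chunks_done=1
Byte 16 = 0x0D: mode=DATA_CR remaining=0 emitted=8 chunks_done=1
Byte 17 = 0x0A: mode=SIZE remaining=0 emitted=8 chunks_done=2
Byte 18 = '8': mode=SIZE remaining=0 emitted=8 chunks_done=2
Byte 19 = 0x0D: mode=SIZE_CR remaining=0 emitted=8 chunks_done=2
Byte 20 = 0x0A: mode=DATA remaining=8 emitted=8 chunks_done=2
Byte 21 = '3': mode=DATA remaining=7 emitted=9 chunks_done=2
Byte 22 = '4': mode=DATA remaining=6 emitted=10 chunks_done=2
Byte 23 = 'o': mode=DATA remaining=5 emitted=11 chunks_done=2
Byte 24 = '7': mode=DATA remaining=4 emitted=12 chunks_done=2
Byte 25 = 'f': mode=DATA remaining=3 emitted=13 chunks_done=2
Byte 26 = 'g': mode=DATA remaining=2 emitted=14 chunks_done=2
Byte 27 = 'x': mode=DATA remaining=1 emitted=15 chunks_done=2
Byte 28 = 't': mode=DATA_DONE remaining=0 emitted=16 chunks_done=2
Byte 29 = 0x0D: mode=DATA_CR remaining=0 emitted=16 chunks_done=2
Byte 30 = 0x0A: mode=SIZE remaining=0 emitted=16 chunks_done=3

Answer: SIZE 0 16 3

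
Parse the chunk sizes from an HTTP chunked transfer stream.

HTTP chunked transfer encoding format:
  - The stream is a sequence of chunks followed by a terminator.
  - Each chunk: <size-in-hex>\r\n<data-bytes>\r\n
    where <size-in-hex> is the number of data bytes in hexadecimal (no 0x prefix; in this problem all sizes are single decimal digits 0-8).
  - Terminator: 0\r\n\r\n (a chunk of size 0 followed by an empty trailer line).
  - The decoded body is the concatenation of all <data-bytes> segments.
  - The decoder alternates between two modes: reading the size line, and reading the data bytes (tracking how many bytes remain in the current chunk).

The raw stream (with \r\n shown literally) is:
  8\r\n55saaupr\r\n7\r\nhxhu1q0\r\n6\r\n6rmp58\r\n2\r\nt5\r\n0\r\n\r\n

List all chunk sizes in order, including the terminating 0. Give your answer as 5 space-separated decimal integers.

Answer: 8 7 6 2 0

Derivation:
Chunk 1: stream[0..1]='8' size=0x8=8, data at stream[3..11]='55saaupr' -> body[0..8], body so far='55saaupr'
Chunk 2: stream[13..14]='7' size=0x7=7, data at stream[16..23]='hxhu1q0' -> body[8..15], body so far='55saauprhxhu1q0'
Chunk 3: stream[25..26]='6' size=0x6=6, data at stream[28..34]='6rmp58' -> body[15..21], body so far='55saauprhxhu1q06rmp58'
Chunk 4: stream[36..37]='2' size=0x2=2, data at stream[39..41]='t5' -> body[21..23], body so far='55saauprhxhu1q06rmp58t5'
Chunk 5: stream[43..44]='0' size=0 (terminator). Final body='55saauprhxhu1q06rmp58t5' (23 bytes)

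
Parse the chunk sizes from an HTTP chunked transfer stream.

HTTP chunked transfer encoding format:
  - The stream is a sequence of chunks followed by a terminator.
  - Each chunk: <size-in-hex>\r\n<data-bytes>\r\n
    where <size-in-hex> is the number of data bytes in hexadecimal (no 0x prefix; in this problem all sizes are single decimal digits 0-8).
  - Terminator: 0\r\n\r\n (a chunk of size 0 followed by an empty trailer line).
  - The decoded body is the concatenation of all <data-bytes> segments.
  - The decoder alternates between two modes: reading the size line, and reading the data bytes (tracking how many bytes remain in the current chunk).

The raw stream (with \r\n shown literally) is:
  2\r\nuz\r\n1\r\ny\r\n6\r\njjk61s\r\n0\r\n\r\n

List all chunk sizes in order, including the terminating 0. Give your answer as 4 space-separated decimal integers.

Chunk 1: stream[0..1]='2' size=0x2=2, data at stream[3..5]='uz' -> body[0..2], body so far='uz'
Chunk 2: stream[7..8]='1' size=0x1=1, data at stream[10..11]='y' -> body[2..3], body so far='uzy'
Chunk 3: stream[13..14]='6' size=0x6=6, data at stream[16..22]='jjk61s' -> body[3..9], body so far='uzyjjk61s'
Chunk 4: stream[24..25]='0' size=0 (terminator). Final body='uzyjjk61s' (9 bytes)

Answer: 2 1 6 0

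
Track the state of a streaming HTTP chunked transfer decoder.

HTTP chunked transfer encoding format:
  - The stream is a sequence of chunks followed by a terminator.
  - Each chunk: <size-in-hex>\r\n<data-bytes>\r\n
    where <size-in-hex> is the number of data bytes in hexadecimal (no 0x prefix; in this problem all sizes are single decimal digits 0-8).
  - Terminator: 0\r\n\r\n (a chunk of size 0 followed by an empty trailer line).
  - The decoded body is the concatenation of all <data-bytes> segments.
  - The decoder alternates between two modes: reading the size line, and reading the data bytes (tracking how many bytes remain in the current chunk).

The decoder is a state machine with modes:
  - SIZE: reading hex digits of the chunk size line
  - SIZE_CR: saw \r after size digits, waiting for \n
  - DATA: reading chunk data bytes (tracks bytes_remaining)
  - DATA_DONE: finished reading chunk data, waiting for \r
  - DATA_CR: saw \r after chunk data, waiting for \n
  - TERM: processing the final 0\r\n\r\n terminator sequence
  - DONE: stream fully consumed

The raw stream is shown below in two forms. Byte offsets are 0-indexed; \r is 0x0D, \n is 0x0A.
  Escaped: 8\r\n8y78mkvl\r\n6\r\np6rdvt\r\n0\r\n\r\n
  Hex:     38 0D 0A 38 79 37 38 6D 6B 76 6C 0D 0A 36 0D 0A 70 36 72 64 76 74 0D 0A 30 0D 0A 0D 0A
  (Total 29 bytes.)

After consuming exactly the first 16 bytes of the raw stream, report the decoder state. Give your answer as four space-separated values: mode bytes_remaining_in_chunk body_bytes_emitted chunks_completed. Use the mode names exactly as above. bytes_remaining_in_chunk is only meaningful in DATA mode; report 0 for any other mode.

Byte 0 = '8': mode=SIZE remaining=0 emitted=0 chunks_done=0
Byte 1 = 0x0D: mode=SIZE_CR remaining=0 emitted=0 chunks_done=0
Byte 2 = 0x0A: mode=DATA remaining=8 emitted=0 chunks_done=0
Byte 3 = '8': mode=DATA remaining=7 emitted=1 chunks_done=0
Byte 4 = 'y': mode=DATA remaining=6 emitted=2 chunks_done=0
Byte 5 = '7': mode=DATA remaining=5 emitted=3 chunks_done=0
Byte 6 = '8': mode=DATA remaining=4 emitted=4 chunks_done=0
Byte 7 = 'm': mode=DATA remaining=3 emitted=5 chunks_done=0
Byte 8 = 'k': mode=DATA remaining=2 emitted=6 chunks_done=0
Byte 9 = 'v': mode=DATA remaining=1 emitted=7 chunks_done=0
Byte 10 = 'l': mode=DATA_DONE remaining=0 emitted=8 chunks_done=0
Byte 11 = 0x0D: mode=DATA_CR remaining=0 emitted=8 chunks_done=0
Byte 12 = 0x0A: mode=SIZE remaining=0 emitted=8 chunks_done=1
Byte 13 = '6': mode=SIZE remaining=0 emitted=8 chunks_done=1
Byte 14 = 0x0D: mode=SIZE_CR remaining=0 emitted=8 chunks_done=1
Byte 15 = 0x0A: mode=DATA remaining=6 emitted=8 chunks_done=1

Answer: DATA 6 8 1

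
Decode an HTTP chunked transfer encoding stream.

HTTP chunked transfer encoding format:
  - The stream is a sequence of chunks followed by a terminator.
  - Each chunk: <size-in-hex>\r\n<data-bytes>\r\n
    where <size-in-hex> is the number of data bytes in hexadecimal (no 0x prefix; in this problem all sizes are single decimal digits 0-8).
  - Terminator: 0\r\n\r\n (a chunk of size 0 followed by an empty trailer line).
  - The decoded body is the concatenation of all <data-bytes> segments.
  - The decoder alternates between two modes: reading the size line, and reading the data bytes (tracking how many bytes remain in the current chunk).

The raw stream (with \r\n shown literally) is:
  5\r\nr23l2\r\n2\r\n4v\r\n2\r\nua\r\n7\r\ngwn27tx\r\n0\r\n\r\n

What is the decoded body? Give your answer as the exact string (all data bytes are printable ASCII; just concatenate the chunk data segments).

Chunk 1: stream[0..1]='5' size=0x5=5, data at stream[3..8]='r23l2' -> body[0..5], body so far='r23l2'
Chunk 2: stream[10..11]='2' size=0x2=2, data at stream[13..15]='4v' -> body[5..7], body so far='r23l24v'
Chunk 3: stream[17..18]='2' size=0x2=2, data at stream[20..22]='ua' -> body[7..9], body so far='r23l24vua'
Chunk 4: stream[24..25]='7' size=0x7=7, data at stream[27..34]='gwn27tx' -> body[9..16], body so far='r23l24vuagwn27tx'
Chunk 5: stream[36..37]='0' size=0 (terminator). Final body='r23l24vuagwn27tx' (16 bytes)

Answer: r23l24vuagwn27tx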